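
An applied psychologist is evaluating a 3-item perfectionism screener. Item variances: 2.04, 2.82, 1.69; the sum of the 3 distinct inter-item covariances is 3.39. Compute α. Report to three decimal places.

α = 0.763

Σσ²ᵢ = 2.04 + 2.82 + 1.69 = 6.55
Sum of distinct covariances = 3.39
σ²_total = Σσ²ᵢ + 2·Σcov = 6.55 + 2 × 3.39 = 13.33
α = (3/2)·(1 − 6.55/13.33) = 0.763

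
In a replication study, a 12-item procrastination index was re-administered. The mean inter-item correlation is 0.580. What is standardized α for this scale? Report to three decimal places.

α = 0.943

Standardized α = k·r̄ / (1 + (k−1)·r̄) = 12 × 0.580 / (1 + 11 × 0.580)
  = 6.9600 / 7.3800 = 0.943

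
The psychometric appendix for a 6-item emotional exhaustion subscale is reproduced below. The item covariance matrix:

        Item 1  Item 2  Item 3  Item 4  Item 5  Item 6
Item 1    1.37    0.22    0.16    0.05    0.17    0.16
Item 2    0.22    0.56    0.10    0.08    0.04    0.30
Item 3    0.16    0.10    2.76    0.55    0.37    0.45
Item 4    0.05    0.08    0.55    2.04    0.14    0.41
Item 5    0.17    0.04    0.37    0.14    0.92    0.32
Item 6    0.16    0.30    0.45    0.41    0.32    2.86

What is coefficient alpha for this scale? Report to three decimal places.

Σσ²ᵢ = 1.37 + 0.56 + 2.76 + 2.04 + 0.92 + 2.86 = 10.51
Σ_{i<j} σ_ij = 3.52
total variance = 10.51 + 2 × 3.52 = 17.55
α = (k/(k−1))·(1 − Σσ²ᵢ/total variance) = (6/5)·(1 − 10.51/17.55) = 0.481

α = 0.481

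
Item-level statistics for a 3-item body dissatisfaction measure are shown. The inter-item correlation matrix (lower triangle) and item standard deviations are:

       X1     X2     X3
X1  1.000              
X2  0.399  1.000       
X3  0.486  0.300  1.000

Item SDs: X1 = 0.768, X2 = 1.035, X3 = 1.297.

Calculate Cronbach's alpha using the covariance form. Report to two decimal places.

Σσ²ᵢ = 0.768² + 1.035² + 1.297² = 3.3433
Covariances σ_ij = r_ij · s_i · s_j:
  σ(X1,X2) = 0.399 × 0.768 × 1.035 = 0.3172
  σ(X1,X3) = 0.486 × 0.768 × 1.297 = 0.4841
  σ(X2,X3) = 0.300 × 1.035 × 1.297 = 0.4027
σ²_T = Σσ²ᵢ + 2·Σσ_ij = 3.3433 + 2 × 1.2040 = 5.7513
α = (3/2)·(1 − 3.3433/5.7513) = 0.63

Cronbach's alpha = 0.63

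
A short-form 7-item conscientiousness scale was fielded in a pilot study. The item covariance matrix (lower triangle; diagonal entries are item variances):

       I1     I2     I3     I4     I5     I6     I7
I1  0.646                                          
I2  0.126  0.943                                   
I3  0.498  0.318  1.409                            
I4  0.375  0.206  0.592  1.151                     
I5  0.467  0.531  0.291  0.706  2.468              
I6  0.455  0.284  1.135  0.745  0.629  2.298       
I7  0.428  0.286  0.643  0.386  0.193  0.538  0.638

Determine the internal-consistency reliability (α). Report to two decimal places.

α = 0.79

Σσ²ᵢ = 0.646 + 0.943 + 1.409 + 1.151 + 2.468 + 2.298 + 0.638 = 9.553
Σ_{i<j} σ_ij = 9.832
total variance = 9.553 + 2 × 9.832 = 29.217
α = (k/(k−1))·(1 − Σσ²ᵢ/total variance) = (7/6)·(1 − 9.553/29.217) = 0.79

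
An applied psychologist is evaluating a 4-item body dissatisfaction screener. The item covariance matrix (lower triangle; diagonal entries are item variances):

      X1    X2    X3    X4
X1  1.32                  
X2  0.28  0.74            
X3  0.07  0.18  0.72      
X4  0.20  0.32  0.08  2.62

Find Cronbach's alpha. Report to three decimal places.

α = 0.393

sum of item variances = 1.32 + 0.74 + 0.72 + 2.62 = 5.40
Sum of the distinct covariances = 1.13
Var(T) = 5.40 + 2 × 1.13 = 7.66
α = (k/(k−1))·(1 − sum of item variances/Var(T)) = (4/3)·(1 − 5.40/7.66) = 0.393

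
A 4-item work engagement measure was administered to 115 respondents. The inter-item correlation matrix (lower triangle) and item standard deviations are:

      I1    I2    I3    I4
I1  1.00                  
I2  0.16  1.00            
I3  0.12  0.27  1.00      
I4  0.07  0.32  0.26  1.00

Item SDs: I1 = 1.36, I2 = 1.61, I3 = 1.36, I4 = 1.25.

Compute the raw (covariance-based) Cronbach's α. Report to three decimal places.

Σσ²ᵢ = 1.36² + 1.61² + 1.36² + 1.25² = 7.8538
Covariances σ_ij = r_ij · s_i · s_j:
  σ(I1,I2) = 0.16 × 1.36 × 1.61 = 0.3503
  σ(I1,I3) = 0.12 × 1.36 × 1.36 = 0.2220
  σ(I1,I4) = 0.07 × 1.36 × 1.25 = 0.1190
  σ(I2,I3) = 0.27 × 1.61 × 1.36 = 0.5912
  σ(I2,I4) = 0.32 × 1.61 × 1.25 = 0.6440
  σ(I3,I4) = 0.26 × 1.36 × 1.25 = 0.4420
σ²_T = Σσ²ᵢ + 2·Σσ_ij = 7.8538 + 2 × 2.3685 = 12.5908
α = (4/3)·(1 − 7.8538/12.5908) = 0.502

α = 0.502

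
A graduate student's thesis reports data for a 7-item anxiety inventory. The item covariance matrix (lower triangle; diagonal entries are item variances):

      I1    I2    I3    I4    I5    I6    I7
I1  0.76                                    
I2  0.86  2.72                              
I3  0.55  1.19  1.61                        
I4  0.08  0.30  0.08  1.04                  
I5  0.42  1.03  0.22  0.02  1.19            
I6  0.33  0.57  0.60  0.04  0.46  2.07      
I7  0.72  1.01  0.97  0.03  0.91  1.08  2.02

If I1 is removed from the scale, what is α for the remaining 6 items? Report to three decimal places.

α = 0.738

Remaining items: I2, I3, I4, I5, I6, I7 (k = 6).
Σσᵢ² = 2.72 + 1.61 + 1.04 + 1.19 + 2.07 + 2.02 = 10.65
σ²_T = 10.65 + 2 × 8.51 = 27.67
α (item deleted) = (6/5)·(1 − 10.65/27.67) = 0.738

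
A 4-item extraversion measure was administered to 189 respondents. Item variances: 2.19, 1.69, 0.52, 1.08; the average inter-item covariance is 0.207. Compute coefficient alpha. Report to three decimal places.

α = 0.416

Σσᵢ² = 2.19 + 1.69 + 0.52 + 1.08 = 5.48
Sum of the 6 distinct covariances = 6 × 0.207 = 1.242
σ²_total = Σσᵢ² + 2·Σcov = 5.48 + 2 × 1.242 = 7.964
α = (4/3)·(1 − 5.48/7.964) = 0.416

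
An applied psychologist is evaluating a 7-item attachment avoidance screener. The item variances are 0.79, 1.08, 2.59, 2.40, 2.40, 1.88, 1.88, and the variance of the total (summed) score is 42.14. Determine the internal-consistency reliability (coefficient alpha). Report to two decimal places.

coefficient alpha = 0.81

Σσ²ᵢ = 0.79 + 1.08 + 2.59 + 2.40 + 2.40 + 1.88 + 1.88 = 13.02
α = (k/(k−1))·(1 − Σσ²ᵢ/σ²_T) = (7/6)·(1 − 13.02/42.14) = 0.81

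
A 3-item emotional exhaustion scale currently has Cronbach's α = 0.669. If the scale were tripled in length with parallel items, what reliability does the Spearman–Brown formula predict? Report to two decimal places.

Length factor m = 3
α' = m·α / (1 + (m−1)·α)
   = 3 × 0.669 / (1 + (3 − 1) × 0.669)
   = 2.0070 / 2.3380 = 0.86

predicted reliability = 0.86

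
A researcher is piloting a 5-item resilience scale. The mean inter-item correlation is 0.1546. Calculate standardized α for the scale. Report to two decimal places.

Standardized α = k·r̄ / (1 + (k−1)·r̄) = 5 × 0.1546 / (1 + 4 × 0.1546)
  = 0.7730 / 1.6184 = 0.48

α = 0.48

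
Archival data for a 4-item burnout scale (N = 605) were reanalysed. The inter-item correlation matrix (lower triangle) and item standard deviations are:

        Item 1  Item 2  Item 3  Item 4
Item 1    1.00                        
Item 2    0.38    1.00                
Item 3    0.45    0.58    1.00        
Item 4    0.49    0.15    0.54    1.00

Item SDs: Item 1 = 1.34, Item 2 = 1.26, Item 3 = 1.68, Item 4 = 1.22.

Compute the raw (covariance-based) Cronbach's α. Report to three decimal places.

α = 0.755

Σσ²ᵢ = 1.34² + 1.26² + 1.68² + 1.22² = 7.6940
Covariances σ_ij = r_ij · s_i · s_j:
  σ(Item 1,Item 2) = 0.38 × 1.34 × 1.26 = 0.6416
  σ(Item 1,Item 3) = 0.45 × 1.34 × 1.68 = 1.0130
  σ(Item 1,Item 4) = 0.49 × 1.34 × 1.22 = 0.8011
  σ(Item 2,Item 3) = 0.58 × 1.26 × 1.68 = 1.2277
  σ(Item 2,Item 4) = 0.15 × 1.26 × 1.22 = 0.2306
  σ(Item 3,Item 4) = 0.54 × 1.68 × 1.22 = 1.1068
σ²_T = Σσ²ᵢ + 2·Σσ_ij = 7.6940 + 2 × 5.0208 = 17.7356
α = (4/3)·(1 − 7.6940/17.7356) = 0.755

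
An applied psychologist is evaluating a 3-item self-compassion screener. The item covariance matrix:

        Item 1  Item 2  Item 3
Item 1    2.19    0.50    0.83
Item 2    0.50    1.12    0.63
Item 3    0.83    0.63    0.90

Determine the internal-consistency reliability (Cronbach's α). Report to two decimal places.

Cronbach's α = 0.72

Σσᵢ² = 2.19 + 1.12 + 0.90 = 4.21
Σ_{i<j} σ_ij = 1.96
total variance = 4.21 + 2 × 1.96 = 8.13
α = (k/(k−1))·(1 − Σσᵢ²/total variance) = (3/2)·(1 − 4.21/8.13) = 0.72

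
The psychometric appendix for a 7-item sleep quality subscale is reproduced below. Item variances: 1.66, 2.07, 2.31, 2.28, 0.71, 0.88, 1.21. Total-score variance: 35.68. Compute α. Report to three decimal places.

α = 0.803

ΣVar(i) = 1.66 + 2.07 + 2.31 + 2.28 + 0.71 + 0.88 + 1.21 = 11.12
α = (k/(k−1))·(1 − ΣVar(i)/σ²_total) = (7/6)·(1 − 11.12/35.68) = 0.803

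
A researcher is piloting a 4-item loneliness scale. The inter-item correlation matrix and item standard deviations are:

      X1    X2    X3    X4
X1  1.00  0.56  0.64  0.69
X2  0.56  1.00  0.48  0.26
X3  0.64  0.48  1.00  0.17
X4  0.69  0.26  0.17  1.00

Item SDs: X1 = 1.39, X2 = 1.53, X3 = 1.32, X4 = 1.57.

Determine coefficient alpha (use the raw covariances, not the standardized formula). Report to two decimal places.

Σσ²ᵢ = 1.39² + 1.53² + 1.32² + 1.57² = 8.4803
Covariances σ_ij = r_ij · s_i · s_j:
  σ(X1,X2) = 0.56 × 1.39 × 1.53 = 1.1910
  σ(X1,X3) = 0.64 × 1.39 × 1.32 = 1.1743
  σ(X1,X4) = 0.69 × 1.39 × 1.57 = 1.5058
  σ(X2,X3) = 0.48 × 1.53 × 1.32 = 0.9694
  σ(X2,X4) = 0.26 × 1.53 × 1.57 = 0.6245
  σ(X3,X4) = 0.17 × 1.32 × 1.57 = 0.3523
σ²_T = Σσ²ᵢ + 2·Σσ_ij = 8.4803 + 2 × 5.8173 = 20.1149
α = (4/3)·(1 − 8.4803/20.1149) = 0.77

coefficient alpha = 0.77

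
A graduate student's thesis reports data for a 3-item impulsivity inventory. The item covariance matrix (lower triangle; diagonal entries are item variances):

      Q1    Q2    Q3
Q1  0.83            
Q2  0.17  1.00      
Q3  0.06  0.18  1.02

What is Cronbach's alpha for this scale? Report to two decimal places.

Cronbach's alpha = 0.34

sum of item variances = 0.83 + 1.00 + 1.02 = 2.85
Sum of off-diagonal covariances = 0.41
σ²_T = 2.85 + 2 × 0.41 = 3.67
α = (k/(k−1))·(1 − sum of item variances/σ²_T) = (3/2)·(1 − 2.85/3.67) = 0.34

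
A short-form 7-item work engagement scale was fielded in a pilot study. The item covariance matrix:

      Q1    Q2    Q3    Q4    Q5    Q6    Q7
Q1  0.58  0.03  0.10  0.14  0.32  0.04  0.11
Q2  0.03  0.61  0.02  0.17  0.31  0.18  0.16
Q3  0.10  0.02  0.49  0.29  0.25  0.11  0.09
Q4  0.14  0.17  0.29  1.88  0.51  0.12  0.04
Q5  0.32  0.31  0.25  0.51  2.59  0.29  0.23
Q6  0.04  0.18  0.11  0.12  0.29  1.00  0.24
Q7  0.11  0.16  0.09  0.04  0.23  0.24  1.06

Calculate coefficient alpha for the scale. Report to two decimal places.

coefficient alpha = 0.56

Σσ²ᵢ = 0.58 + 0.61 + 0.49 + 1.88 + 2.59 + 1.00 + 1.06 = 8.21
Sum of the distinct covariances = 3.75
total variance = 8.21 + 2 × 3.75 = 15.71
α = (k/(k−1))·(1 − Σσ²ᵢ/total variance) = (7/6)·(1 − 8.21/15.71) = 0.56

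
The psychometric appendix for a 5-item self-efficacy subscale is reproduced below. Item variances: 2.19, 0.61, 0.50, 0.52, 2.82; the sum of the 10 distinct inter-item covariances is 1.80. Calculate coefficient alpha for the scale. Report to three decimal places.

coefficient alpha = 0.439

ΣVar(i) = 2.19 + 0.61 + 0.50 + 0.52 + 2.82 = 6.64
Sum of distinct covariances = 1.80
Var(T) = ΣVar(i) + 2·Σcov = 6.64 + 2 × 1.80 = 10.24
α = (5/4)·(1 − 6.64/10.24) = 0.439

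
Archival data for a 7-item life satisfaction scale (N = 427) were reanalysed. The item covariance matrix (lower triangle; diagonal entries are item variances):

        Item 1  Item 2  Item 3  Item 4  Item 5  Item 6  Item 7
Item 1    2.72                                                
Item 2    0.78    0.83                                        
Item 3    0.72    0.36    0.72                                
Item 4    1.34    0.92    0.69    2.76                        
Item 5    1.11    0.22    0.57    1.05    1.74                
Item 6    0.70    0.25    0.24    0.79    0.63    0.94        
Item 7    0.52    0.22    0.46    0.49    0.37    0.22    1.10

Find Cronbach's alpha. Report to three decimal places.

Cronbach's alpha = 0.817

Σσ²ᵢ = 2.72 + 0.83 + 0.72 + 2.76 + 1.74 + 0.94 + 1.10 = 10.81
Sum of off-diagonal covariances = 12.65
σ²_T = 10.81 + 2 × 12.65 = 36.11
α = (k/(k−1))·(1 − Σσ²ᵢ/σ²_T) = (7/6)·(1 − 10.81/36.11) = 0.817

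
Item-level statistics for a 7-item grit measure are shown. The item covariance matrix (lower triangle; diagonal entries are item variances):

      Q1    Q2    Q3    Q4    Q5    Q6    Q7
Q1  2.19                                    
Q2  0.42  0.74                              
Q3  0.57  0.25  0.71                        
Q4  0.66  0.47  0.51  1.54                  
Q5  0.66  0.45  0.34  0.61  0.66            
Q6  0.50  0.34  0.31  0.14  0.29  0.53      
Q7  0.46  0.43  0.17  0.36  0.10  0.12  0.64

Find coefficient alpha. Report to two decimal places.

coefficient alpha = 0.82

ΣVar(i) = 2.19 + 0.74 + 0.71 + 1.54 + 0.66 + 0.53 + 0.64 = 7.01
Sum of the distinct covariances = 8.16
total variance = 7.01 + 2 × 8.16 = 23.33
α = (k/(k−1))·(1 − ΣVar(i)/total variance) = (7/6)·(1 − 7.01/23.33) = 0.82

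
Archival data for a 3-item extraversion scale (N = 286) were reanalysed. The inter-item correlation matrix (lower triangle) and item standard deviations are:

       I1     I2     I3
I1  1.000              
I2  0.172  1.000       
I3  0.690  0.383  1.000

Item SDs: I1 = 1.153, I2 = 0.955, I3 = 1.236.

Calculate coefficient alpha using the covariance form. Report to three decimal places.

coefficient alpha = 0.694

Σσ²ᵢ = 1.153² + 0.955² + 1.236² = 3.7691
Covariances σ_ij = r_ij · s_i · s_j:
  σ(I1,I2) = 0.172 × 1.153 × 0.955 = 0.1894
  σ(I1,I3) = 0.690 × 1.153 × 1.236 = 0.9833
  σ(I2,I3) = 0.383 × 0.955 × 1.236 = 0.4521
σ²_T = Σσ²ᵢ + 2·Σσ_ij = 3.7691 + 2 × 1.6248 = 7.0187
α = (3/2)·(1 − 3.7691/7.0187) = 0.694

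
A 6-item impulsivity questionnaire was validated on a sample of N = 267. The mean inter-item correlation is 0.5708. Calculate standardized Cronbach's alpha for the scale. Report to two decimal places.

standardized Cronbach's alpha = 0.89

Standardized α = k·r̄ / (1 + (k−1)·r̄) = 6 × 0.5708 / (1 + 5 × 0.5708)
  = 3.4248 / 3.8540 = 0.89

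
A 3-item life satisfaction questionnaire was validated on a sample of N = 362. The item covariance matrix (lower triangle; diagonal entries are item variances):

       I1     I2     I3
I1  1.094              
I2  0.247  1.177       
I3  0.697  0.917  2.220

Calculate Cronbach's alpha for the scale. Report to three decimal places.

α = 0.680

ΣVar(i) = 1.094 + 1.177 + 2.220 = 4.491
Sum of off-diagonal covariances = 1.861
σ²_T = 4.491 + 2 × 1.861 = 8.213
α = (k/(k−1))·(1 − ΣVar(i)/σ²_T) = (3/2)·(1 − 4.491/8.213) = 0.680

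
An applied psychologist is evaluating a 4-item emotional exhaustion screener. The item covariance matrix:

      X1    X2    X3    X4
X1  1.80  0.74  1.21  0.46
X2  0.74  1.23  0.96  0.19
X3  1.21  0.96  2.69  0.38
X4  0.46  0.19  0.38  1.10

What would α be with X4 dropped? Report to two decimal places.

Remaining items: X1, X2, X3 (k = 3).
Σσ²ᵢ = 1.80 + 1.23 + 2.69 = 5.72
Var(T) = 5.72 + 2 × 2.91 = 11.54
α (item deleted) = (3/2)·(1 − 5.72/11.54) = 0.76

α = 0.76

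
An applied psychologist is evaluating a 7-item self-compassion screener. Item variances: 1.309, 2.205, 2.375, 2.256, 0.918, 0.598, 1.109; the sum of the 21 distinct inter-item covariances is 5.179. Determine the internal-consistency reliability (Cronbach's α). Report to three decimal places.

α = 0.572

ΣVar(i) = 1.309 + 2.205 + 2.375 + 2.256 + 0.918 + 0.598 + 1.109 = 10.770
Sum of distinct covariances = 5.179
σ²_total = ΣVar(i) + 2·Σcov = 10.770 + 2 × 5.179 = 21.128
α = (7/6)·(1 − 10.770/21.128) = 0.572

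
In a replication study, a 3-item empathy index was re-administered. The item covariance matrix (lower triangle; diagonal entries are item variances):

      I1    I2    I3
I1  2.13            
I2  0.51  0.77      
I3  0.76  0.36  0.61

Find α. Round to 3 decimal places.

sum of item variances = 2.13 + 0.77 + 0.61 = 3.51
Σ_{i<j} σ_ij = 1.63
σ²_total = 3.51 + 2 × 1.63 = 6.77
α = (k/(k−1))·(1 − sum of item variances/σ²_total) = (3/2)·(1 − 3.51/6.77) = 0.722

α = 0.722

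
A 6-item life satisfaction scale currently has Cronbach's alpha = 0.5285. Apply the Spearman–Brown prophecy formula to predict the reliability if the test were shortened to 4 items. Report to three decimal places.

Length factor m = 4/6 = 0.6667
α' = m·α / (1 − (1−m)·α)
   = 4/6 × 0.5285 / (1 − (1 − 4/6) × 0.5285)
   = 0.3523 / 0.8238 = 0.428

predicted reliability = 0.428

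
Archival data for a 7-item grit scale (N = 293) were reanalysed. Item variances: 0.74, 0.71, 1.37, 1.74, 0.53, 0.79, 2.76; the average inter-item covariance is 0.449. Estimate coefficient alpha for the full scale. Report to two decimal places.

α = 0.80

sum of item variances = 0.74 + 0.71 + 1.37 + 1.74 + 0.53 + 0.79 + 2.76 = 8.64
Sum of the 21 distinct covariances = 21 × 0.449 = 9.429
Var(T) = sum of item variances + 2·Σcov = 8.64 + 2 × 9.429 = 27.498
α = (7/6)·(1 − 8.64/27.498) = 0.80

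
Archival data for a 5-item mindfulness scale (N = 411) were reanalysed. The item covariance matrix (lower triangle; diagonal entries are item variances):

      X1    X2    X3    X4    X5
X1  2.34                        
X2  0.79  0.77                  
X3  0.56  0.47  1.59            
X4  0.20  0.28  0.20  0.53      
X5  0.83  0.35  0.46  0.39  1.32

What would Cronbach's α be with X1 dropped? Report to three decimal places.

Remaining items: X2, X3, X4, X5 (k = 4).
sum of item variances = 0.77 + 1.59 + 0.53 + 1.32 = 4.21
total variance = 4.21 + 2 × 2.15 = 8.51
α (item deleted) = (4/3)·(1 − 4.21/8.51) = 0.674

α = 0.674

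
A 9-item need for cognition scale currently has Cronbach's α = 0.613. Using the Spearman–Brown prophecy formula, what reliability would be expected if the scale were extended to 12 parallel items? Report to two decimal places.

Length factor m = 12/9 = 1.3333
α' = m·α / (1 + (m−1)·α)
   = 12/9 × 0.613 / (1 + (12/9 − 1) × 0.613)
   = 0.8173 / 1.2043 = 0.68

predicted reliability = 0.68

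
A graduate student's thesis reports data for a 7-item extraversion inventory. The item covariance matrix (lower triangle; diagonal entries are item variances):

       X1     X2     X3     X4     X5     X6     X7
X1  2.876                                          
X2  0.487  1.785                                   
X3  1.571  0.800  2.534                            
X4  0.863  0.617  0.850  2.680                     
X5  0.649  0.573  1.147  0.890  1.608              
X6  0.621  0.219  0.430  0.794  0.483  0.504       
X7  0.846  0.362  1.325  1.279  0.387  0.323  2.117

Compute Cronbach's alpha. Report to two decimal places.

Cronbach's alpha = 0.80

sum of item variances = 2.876 + 1.785 + 2.534 + 2.680 + 1.608 + 0.504 + 2.117 = 14.104
Sum of the distinct covariances = 15.516
Var(T) = 14.104 + 2 × 15.516 = 45.136
α = (k/(k−1))·(1 − sum of item variances/Var(T)) = (7/6)·(1 − 14.104/45.136) = 0.80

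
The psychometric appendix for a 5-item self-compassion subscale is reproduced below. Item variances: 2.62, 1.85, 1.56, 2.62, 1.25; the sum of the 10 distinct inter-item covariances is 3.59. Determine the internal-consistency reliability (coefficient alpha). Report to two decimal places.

ΣVar(i) = 2.62 + 1.85 + 1.56 + 2.62 + 1.25 = 9.90
Sum of distinct covariances = 3.59
σ²_total = ΣVar(i) + 2·Σcov = 9.90 + 2 × 3.59 = 17.08
α = (5/4)·(1 − 9.90/17.08) = 0.53

α = 0.53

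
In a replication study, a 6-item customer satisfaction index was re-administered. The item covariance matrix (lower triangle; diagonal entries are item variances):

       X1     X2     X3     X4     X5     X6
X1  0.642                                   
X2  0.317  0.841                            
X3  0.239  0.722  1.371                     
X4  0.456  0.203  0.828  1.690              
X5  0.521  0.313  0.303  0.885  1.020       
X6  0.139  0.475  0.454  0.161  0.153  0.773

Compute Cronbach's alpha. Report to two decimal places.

Cronbach's alpha = 0.79

ΣVar(i) = 0.642 + 0.841 + 1.371 + 1.690 + 1.020 + 0.773 = 6.337
Sum of the distinct covariances = 6.169
total variance = 6.337 + 2 × 6.169 = 18.675
α = (k/(k−1))·(1 − ΣVar(i)/total variance) = (6/5)·(1 − 6.337/18.675) = 0.79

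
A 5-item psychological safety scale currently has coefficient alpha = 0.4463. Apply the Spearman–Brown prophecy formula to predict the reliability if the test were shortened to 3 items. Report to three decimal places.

predicted reliability = 0.326

Length factor m = 3/5 = 0.6000
α' = m·α / (1 − (1−m)·α)
   = 3/5 × 0.4463 / (1 − (1 − 3/5) × 0.4463)
   = 0.2678 / 0.8215 = 0.326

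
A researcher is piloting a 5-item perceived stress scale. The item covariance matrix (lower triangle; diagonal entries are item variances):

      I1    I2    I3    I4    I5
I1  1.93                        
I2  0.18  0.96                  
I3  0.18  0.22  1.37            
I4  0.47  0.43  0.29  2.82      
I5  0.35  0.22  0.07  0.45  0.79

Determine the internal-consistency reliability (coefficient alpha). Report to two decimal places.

α = 0.53

sum of item variances = 1.93 + 0.96 + 1.37 + 2.82 + 0.79 = 7.87
Sum of the distinct covariances = 2.86
Var(T) = 7.87 + 2 × 2.86 = 13.59
α = (k/(k−1))·(1 − sum of item variances/Var(T)) = (5/4)·(1 − 7.87/13.59) = 0.53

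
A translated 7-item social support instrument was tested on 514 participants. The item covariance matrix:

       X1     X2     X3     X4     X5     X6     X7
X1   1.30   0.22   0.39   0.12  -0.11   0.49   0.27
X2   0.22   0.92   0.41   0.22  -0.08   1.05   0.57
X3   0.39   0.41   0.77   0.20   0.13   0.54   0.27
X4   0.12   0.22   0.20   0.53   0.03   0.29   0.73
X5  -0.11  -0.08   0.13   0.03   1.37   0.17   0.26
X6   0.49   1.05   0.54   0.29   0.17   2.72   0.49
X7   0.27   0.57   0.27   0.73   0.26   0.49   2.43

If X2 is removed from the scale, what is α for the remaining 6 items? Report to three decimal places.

α = 0.580

Remaining items: X1, X3, X4, X5, X6, X7 (k = 6).
sum of item variances = 1.30 + 0.77 + 0.53 + 1.37 + 2.72 + 2.43 = 9.12
Var(T) = 9.12 + 2 × 4.27 = 17.66
α (item deleted) = (6/5)·(1 − 9.12/17.66) = 0.580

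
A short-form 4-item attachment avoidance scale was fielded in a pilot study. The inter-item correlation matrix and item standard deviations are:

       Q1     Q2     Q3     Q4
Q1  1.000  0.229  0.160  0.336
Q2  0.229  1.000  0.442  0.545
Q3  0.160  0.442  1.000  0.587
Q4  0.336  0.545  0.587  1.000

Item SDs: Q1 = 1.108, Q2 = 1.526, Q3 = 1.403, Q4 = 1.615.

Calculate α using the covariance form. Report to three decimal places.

α = 0.726

Σσ²ᵢ = 1.108² + 1.526² + 1.403² + 1.615² = 8.1330
Covariances σ_ij = r_ij · s_i · s_j:
  σ(Q1,Q2) = 0.229 × 1.108 × 1.526 = 0.3872
  σ(Q1,Q3) = 0.160 × 1.108 × 1.403 = 0.2487
  σ(Q1,Q4) = 0.336 × 1.108 × 1.615 = 0.6012
  σ(Q2,Q3) = 0.442 × 1.526 × 1.403 = 0.9463
  σ(Q2,Q4) = 0.545 × 1.526 × 1.615 = 1.3431
  σ(Q3,Q4) = 0.587 × 1.403 × 1.615 = 1.3301
σ²_T = Σσ²ᵢ + 2·Σσ_ij = 8.1330 + 2 × 4.8566 = 17.8462
α = (4/3)·(1 − 8.1330/17.8462) = 0.726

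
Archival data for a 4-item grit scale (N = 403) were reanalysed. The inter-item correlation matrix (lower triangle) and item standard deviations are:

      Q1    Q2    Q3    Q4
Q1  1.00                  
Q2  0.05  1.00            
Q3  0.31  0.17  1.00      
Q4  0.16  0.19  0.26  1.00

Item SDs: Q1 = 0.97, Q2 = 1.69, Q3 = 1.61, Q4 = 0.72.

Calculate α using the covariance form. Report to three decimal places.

Σσ²ᵢ = 0.97² + 1.69² + 1.61² + 0.72² = 6.9075
Covariances σ_ij = r_ij · s_i · s_j:
  σ(Q1,Q2) = 0.05 × 0.97 × 1.69 = 0.0820
  σ(Q1,Q3) = 0.31 × 0.97 × 1.61 = 0.4841
  σ(Q1,Q4) = 0.16 × 0.97 × 0.72 = 0.1117
  σ(Q2,Q3) = 0.17 × 1.69 × 1.61 = 0.4626
  σ(Q2,Q4) = 0.19 × 1.69 × 0.72 = 0.2312
  σ(Q3,Q4) = 0.26 × 1.61 × 0.72 = 0.3014
σ²_T = Σσ²ᵢ + 2·Σσ_ij = 6.9075 + 2 × 1.6730 = 10.2535
α = (4/3)·(1 − 6.9075/10.2535) = 0.435

α = 0.435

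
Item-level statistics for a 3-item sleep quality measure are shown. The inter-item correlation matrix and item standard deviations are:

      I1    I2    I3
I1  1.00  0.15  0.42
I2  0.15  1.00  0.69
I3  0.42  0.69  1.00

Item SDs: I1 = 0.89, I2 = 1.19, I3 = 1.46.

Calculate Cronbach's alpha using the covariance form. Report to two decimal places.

α = 0.70

Σσ²ᵢ = 0.89² + 1.19² + 1.46² = 4.3398
Covariances σ_ij = r_ij · s_i · s_j:
  σ(I1,I2) = 0.15 × 0.89 × 1.19 = 0.1589
  σ(I1,I3) = 0.42 × 0.89 × 1.46 = 0.5457
  σ(I2,I3) = 0.69 × 1.19 × 1.46 = 1.1988
σ²_T = Σσ²ᵢ + 2·Σσ_ij = 4.3398 + 2 × 1.9034 = 8.1466
α = (3/2)·(1 − 4.3398/8.1466) = 0.70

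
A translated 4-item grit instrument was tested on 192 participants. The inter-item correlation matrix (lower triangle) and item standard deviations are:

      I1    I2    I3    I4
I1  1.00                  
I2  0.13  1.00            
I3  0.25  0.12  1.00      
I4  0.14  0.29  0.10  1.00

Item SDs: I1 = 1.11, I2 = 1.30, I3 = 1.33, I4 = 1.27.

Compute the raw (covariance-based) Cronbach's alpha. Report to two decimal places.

Cronbach's alpha = 0.45

Σσ²ᵢ = 1.11² + 1.30² + 1.33² + 1.27² = 6.3039
Covariances σ_ij = r_ij · s_i · s_j:
  σ(I1,I2) = 0.13 × 1.11 × 1.30 = 0.1876
  σ(I1,I3) = 0.25 × 1.11 × 1.33 = 0.3691
  σ(I1,I4) = 0.14 × 1.11 × 1.27 = 0.1974
  σ(I2,I3) = 0.12 × 1.30 × 1.33 = 0.2075
  σ(I2,I4) = 0.29 × 1.30 × 1.27 = 0.4788
  σ(I3,I4) = 0.10 × 1.33 × 1.27 = 0.1689
σ²_T = Σσ²ᵢ + 2·Σσ_ij = 6.3039 + 2 × 1.6093 = 9.5225
α = (4/3)·(1 − 6.3039/9.5225) = 0.45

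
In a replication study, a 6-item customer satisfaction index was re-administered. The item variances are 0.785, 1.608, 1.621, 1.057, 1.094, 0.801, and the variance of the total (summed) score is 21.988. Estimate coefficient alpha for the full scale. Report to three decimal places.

coefficient alpha = 0.820

Σσ²ᵢ = 0.785 + 1.608 + 1.621 + 1.057 + 1.094 + 0.801 = 6.966
α = (k/(k−1))·(1 − Σσ²ᵢ/σ²_total) = (6/5)·(1 − 6.966/21.988) = 0.820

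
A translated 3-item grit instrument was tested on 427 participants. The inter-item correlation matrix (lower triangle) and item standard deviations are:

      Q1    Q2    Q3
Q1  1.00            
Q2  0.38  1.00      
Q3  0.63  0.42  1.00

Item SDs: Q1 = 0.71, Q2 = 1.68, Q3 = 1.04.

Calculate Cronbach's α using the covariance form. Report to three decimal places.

Cronbach's α = 0.643

Σσ²ᵢ = 0.71² + 1.68² + 1.04² = 4.4081
Covariances σ_ij = r_ij · s_i · s_j:
  σ(Q1,Q2) = 0.38 × 0.71 × 1.68 = 0.4533
  σ(Q1,Q3) = 0.63 × 0.71 × 1.04 = 0.4652
  σ(Q2,Q3) = 0.42 × 1.68 × 1.04 = 0.7338
σ²_T = Σσ²ᵢ + 2·Σσ_ij = 4.4081 + 2 × 1.6523 = 7.7127
α = (3/2)·(1 − 4.4081/7.7127) = 0.643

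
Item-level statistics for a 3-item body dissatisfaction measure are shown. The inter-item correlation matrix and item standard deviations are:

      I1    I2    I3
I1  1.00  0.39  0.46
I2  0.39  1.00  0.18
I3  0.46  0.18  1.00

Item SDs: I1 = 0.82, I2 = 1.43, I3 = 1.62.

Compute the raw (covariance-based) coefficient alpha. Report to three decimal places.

Σσ²ᵢ = 0.82² + 1.43² + 1.62² = 5.3417
Covariances σ_ij = r_ij · s_i · s_j:
  σ(I1,I2) = 0.39 × 0.82 × 1.43 = 0.4573
  σ(I1,I3) = 0.46 × 0.82 × 1.62 = 0.6111
  σ(I2,I3) = 0.18 × 1.43 × 1.62 = 0.4170
σ²_T = Σσ²ᵢ + 2·Σσ_ij = 5.3417 + 2 × 1.4854 = 8.3125
α = (3/2)·(1 − 5.3417/8.3125) = 0.536

α = 0.536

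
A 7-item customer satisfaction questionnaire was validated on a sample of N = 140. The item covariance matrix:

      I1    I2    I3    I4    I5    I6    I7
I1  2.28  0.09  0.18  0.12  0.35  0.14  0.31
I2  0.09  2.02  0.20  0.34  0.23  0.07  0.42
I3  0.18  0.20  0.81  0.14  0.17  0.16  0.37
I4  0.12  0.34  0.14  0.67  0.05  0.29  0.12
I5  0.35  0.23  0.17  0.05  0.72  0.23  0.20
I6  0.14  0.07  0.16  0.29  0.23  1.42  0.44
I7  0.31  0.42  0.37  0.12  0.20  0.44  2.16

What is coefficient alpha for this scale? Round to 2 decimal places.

ΣVar(i) = 2.28 + 2.02 + 0.81 + 0.67 + 0.72 + 1.42 + 2.16 = 10.08
Sum of off-diagonal covariances = 4.62
σ²_T = 10.08 + 2 × 4.62 = 19.32
α = (k/(k−1))·(1 − ΣVar(i)/σ²_T) = (7/6)·(1 − 10.08/19.32) = 0.56

α = 0.56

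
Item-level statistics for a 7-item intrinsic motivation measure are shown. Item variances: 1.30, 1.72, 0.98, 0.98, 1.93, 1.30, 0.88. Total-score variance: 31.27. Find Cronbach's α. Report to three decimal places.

Σσᵢ² = 1.30 + 1.72 + 0.98 + 0.98 + 1.93 + 1.30 + 0.88 = 9.09
α = (k/(k−1))·(1 − Σσᵢ²/σ²_total) = (7/6)·(1 − 9.09/31.27) = 0.828

α = 0.828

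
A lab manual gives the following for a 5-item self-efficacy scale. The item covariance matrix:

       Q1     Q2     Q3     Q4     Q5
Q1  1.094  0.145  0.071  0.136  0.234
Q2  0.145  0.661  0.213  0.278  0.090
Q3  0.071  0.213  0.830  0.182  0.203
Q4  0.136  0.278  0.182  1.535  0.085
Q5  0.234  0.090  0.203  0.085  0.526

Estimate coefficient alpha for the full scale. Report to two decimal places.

α = 0.52

Σσ²ᵢ = 1.094 + 0.661 + 0.830 + 1.535 + 0.526 = 4.646
Sum of the distinct covariances = 1.637
total variance = 4.646 + 2 × 1.637 = 7.920
α = (k/(k−1))·(1 − Σσ²ᵢ/total variance) = (5/4)·(1 − 4.646/7.920) = 0.52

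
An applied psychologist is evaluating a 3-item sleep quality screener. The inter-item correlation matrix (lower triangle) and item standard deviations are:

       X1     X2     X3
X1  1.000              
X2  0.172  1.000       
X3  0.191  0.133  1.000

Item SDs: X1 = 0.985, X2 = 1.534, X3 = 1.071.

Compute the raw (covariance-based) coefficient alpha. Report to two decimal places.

coefficient alpha = 0.35

Σσ²ᵢ = 0.985² + 1.534² + 1.071² = 4.4704
Covariances σ_ij = r_ij · s_i · s_j:
  σ(X1,X2) = 0.172 × 0.985 × 1.534 = 0.2599
  σ(X1,X3) = 0.191 × 0.985 × 1.071 = 0.2015
  σ(X2,X3) = 0.133 × 1.534 × 1.071 = 0.2185
σ²_T = Σσ²ᵢ + 2·Σσ_ij = 4.4704 + 2 × 0.6799 = 5.8302
α = (3/2)·(1 − 4.4704/5.8302) = 0.35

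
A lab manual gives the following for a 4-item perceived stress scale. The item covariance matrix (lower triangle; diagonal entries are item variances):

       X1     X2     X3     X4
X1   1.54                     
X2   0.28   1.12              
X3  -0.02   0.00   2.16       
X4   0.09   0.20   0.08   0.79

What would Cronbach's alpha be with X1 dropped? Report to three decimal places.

Remaining items: X2, X3, X4 (k = 3).
Σσᵢ² = 1.12 + 2.16 + 0.79 = 4.07
total variance = 4.07 + 2 × 0.28 = 4.63
α (item deleted) = (3/2)·(1 − 4.07/4.63) = 0.181

Cronbach's alpha = 0.181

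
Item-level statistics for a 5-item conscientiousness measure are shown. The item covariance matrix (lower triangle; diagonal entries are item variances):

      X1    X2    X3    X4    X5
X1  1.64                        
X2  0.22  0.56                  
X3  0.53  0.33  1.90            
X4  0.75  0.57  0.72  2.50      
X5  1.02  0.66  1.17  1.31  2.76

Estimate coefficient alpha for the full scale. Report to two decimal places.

α = 0.76

sum of item variances = 1.64 + 0.56 + 1.90 + 2.50 + 2.76 = 9.36
Sum of off-diagonal covariances = 7.28
total variance = 9.36 + 2 × 7.28 = 23.92
α = (k/(k−1))·(1 − sum of item variances/total variance) = (5/4)·(1 − 9.36/23.92) = 0.76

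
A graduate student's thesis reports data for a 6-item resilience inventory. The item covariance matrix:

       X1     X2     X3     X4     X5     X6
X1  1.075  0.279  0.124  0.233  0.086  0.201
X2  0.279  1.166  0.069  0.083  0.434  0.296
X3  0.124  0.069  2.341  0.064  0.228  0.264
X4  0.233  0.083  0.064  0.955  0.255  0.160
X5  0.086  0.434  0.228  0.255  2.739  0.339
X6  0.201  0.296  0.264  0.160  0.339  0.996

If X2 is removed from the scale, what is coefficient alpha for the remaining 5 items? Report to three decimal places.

α = 0.407

Remaining items: X1, X3, X4, X5, X6 (k = 5).
Σσᵢ² = 1.075 + 2.341 + 0.955 + 2.739 + 0.996 = 8.106
σ²_total = 8.106 + 2 × 1.954 = 12.014
α (item deleted) = (5/4)·(1 − 8.106/12.014) = 0.407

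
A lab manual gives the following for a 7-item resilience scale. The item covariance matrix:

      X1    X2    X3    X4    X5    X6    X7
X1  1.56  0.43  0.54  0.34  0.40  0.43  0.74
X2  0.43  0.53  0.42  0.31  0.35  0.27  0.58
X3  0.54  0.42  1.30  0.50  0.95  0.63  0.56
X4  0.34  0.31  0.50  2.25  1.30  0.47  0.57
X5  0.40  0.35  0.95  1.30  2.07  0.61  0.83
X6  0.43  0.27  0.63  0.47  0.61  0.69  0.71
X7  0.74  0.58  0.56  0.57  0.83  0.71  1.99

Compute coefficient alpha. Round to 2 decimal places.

sum of item variances = 1.56 + 0.53 + 1.30 + 2.25 + 2.07 + 0.69 + 1.99 = 10.39
Sum of off-diagonal covariances = 11.94
σ²_total = 10.39 + 2 × 11.94 = 34.27
α = (k/(k−1))·(1 − sum of item variances/σ²_total) = (7/6)·(1 − 10.39/34.27) = 0.81

coefficient alpha = 0.81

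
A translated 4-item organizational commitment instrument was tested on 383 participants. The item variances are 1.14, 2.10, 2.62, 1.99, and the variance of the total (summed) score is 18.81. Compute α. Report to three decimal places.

α = 0.777

Σσᵢ² = 1.14 + 2.10 + 2.62 + 1.99 = 7.85
α = (k/(k−1))·(1 − Σσᵢ²/σ²_T) = (4/3)·(1 − 7.85/18.81) = 0.777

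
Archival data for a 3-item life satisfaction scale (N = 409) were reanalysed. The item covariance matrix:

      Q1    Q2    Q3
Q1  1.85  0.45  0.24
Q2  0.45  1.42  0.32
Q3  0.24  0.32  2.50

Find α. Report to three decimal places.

sum of item variances = 1.85 + 1.42 + 2.50 = 5.77
Sum of the distinct covariances = 1.01
total variance = 5.77 + 2 × 1.01 = 7.79
α = (k/(k−1))·(1 − sum of item variances/total variance) = (3/2)·(1 − 5.77/7.79) = 0.389

α = 0.389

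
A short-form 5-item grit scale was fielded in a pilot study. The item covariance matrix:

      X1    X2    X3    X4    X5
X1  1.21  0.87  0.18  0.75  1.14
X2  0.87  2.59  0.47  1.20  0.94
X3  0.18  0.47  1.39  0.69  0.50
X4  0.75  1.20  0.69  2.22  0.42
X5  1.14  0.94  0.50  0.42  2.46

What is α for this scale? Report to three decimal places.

sum of item variances = 1.21 + 2.59 + 1.39 + 2.22 + 2.46 = 9.87
Sum of off-diagonal covariances = 7.16
σ²_total = 9.87 + 2 × 7.16 = 24.19
α = (k/(k−1))·(1 − sum of item variances/σ²_total) = (5/4)·(1 − 9.87/24.19) = 0.740

α = 0.740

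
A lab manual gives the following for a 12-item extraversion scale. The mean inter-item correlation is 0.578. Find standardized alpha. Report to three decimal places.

Standardized α = k·r̄ / (1 + (k−1)·r̄) = 12 × 0.578 / (1 + 11 × 0.578)
  = 6.9360 / 7.3580 = 0.943

standardized alpha = 0.943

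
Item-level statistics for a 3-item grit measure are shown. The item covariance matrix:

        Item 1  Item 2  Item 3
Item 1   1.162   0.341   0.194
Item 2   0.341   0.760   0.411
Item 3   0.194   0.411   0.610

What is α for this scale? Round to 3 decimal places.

α = 0.642

Σσᵢ² = 1.162 + 0.760 + 0.610 = 2.532
Sum of the distinct covariances = 0.946
Var(T) = 2.532 + 2 × 0.946 = 4.424
α = (k/(k−1))·(1 − Σσᵢ²/Var(T)) = (3/2)·(1 − 2.532/4.424) = 0.642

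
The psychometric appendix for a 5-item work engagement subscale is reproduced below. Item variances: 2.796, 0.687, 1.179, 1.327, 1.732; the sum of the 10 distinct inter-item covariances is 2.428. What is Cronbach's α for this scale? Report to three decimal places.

Σσᵢ² = 2.796 + 0.687 + 1.179 + 1.327 + 1.732 = 7.721
Sum of distinct covariances = 2.428
σ²_T = Σσᵢ² + 2·Σcov = 7.721 + 2 × 2.428 = 12.577
α = (5/4)·(1 − 7.721/12.577) = 0.483

α = 0.483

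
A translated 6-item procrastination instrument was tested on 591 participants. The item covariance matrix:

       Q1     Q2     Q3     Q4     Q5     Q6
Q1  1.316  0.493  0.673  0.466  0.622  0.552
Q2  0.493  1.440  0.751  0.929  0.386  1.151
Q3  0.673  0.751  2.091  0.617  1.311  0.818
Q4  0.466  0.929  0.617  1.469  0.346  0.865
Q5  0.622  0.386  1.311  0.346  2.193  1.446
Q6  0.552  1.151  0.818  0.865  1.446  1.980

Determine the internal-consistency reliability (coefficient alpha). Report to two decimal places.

Σσ²ᵢ = 1.316 + 1.440 + 2.091 + 1.469 + 2.193 + 1.980 = 10.489
Sum of off-diagonal covariances = 11.426
σ²_total = 10.489 + 2 × 11.426 = 33.341
α = (k/(k−1))·(1 − Σσ²ᵢ/σ²_total) = (6/5)·(1 − 10.489/33.341) = 0.82

coefficient alpha = 0.82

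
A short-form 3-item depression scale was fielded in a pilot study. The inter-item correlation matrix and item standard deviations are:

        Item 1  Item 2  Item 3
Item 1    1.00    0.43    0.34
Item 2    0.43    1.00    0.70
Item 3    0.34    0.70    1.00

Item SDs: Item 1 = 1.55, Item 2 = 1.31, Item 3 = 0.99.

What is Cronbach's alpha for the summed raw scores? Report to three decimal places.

Σσ²ᵢ = 1.55² + 1.31² + 0.99² = 5.0987
Covariances σ_ij = r_ij · s_i · s_j:
  σ(Item 1,Item 2) = 0.43 × 1.55 × 1.31 = 0.8731
  σ(Item 1,Item 3) = 0.34 × 1.55 × 0.99 = 0.5217
  σ(Item 2,Item 3) = 0.70 × 1.31 × 0.99 = 0.9078
σ²_T = Σσ²ᵢ + 2·Σσ_ij = 5.0987 + 2 × 2.3026 = 9.7039
α = (3/2)·(1 − 5.0987/9.7039) = 0.712

Cronbach's alpha = 0.712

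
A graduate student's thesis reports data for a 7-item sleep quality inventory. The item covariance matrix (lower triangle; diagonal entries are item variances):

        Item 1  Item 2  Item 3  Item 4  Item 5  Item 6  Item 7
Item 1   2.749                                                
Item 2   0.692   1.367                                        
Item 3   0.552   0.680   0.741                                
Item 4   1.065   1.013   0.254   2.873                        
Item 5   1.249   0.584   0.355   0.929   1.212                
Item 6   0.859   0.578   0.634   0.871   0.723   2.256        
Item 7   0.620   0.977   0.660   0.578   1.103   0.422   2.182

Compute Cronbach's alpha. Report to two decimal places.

α = 0.81

sum of item variances = 2.749 + 1.367 + 0.741 + 2.873 + 1.212 + 2.256 + 2.182 = 13.380
Sum of off-diagonal covariances = 15.398
total variance = 13.380 + 2 × 15.398 = 44.176
α = (k/(k−1))·(1 − sum of item variances/total variance) = (7/6)·(1 − 13.380/44.176) = 0.81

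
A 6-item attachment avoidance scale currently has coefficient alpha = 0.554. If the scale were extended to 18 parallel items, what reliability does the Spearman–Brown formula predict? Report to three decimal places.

predicted reliability = 0.788

Length factor m = 18/6 = 3.0000
α' = m·α / (1 + (m−1)·α)
   = 18/6 × 0.554 / (1 + (18/6 − 1) × 0.554)
   = 1.6620 / 2.1080 = 0.788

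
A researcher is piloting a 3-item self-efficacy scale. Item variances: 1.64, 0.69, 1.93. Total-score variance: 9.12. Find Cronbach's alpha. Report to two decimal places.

sum of item variances = 1.64 + 0.69 + 1.93 = 4.26
α = (k/(k−1))·(1 − sum of item variances/Var(T)) = (3/2)·(1 − 4.26/9.12) = 0.80

Cronbach's alpha = 0.80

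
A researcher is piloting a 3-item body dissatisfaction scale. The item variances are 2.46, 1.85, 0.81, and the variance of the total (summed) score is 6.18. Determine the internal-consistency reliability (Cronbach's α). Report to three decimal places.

α = 0.257

ΣVar(i) = 2.46 + 1.85 + 0.81 = 5.12
α = (k/(k−1))·(1 − ΣVar(i)/σ²_T) = (3/2)·(1 − 5.12/6.18) = 0.257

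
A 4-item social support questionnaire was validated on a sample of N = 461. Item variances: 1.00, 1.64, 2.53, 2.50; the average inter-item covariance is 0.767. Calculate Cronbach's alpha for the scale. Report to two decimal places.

α = 0.73

Σσᵢ² = 1.00 + 1.64 + 2.53 + 2.50 = 7.67
Sum of the 6 distinct covariances = 6 × 0.767 = 4.602
σ²_T = Σσᵢ² + 2·Σcov = 7.67 + 2 × 4.602 = 16.874
α = (4/3)·(1 − 7.67/16.874) = 0.73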